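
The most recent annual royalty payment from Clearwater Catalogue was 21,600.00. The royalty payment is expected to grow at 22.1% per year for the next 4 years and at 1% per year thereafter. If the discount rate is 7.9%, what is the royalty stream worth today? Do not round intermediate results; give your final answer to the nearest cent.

637265.23

D_1 = 26373.60000
D_2 = 32202.16560
D_3 = 39318.84420
D_4 = 48008.30877
Terminal value at year 4: TV = D_4×(1+g_2)/(r−g_2) = 48488.39185/0.069 = 702730.31671
P_0 = D_1/(1+r)^1 + D_2/(1+r)^2 + D_3/(1+r)^3 + D_4/(1+r)^4 + TV/(1+r)^4
    = 24442.63207 + 27659.36400 + 31299.42858 + 35418.53781 + 518445.26364 = 637265.22610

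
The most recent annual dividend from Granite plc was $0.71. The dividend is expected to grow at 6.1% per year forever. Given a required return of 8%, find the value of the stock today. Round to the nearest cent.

$39.65

D₁ = D₀ × (1 + g) = $0.71 × 1.061 = $0.7533
Growing perpetuity: P = D₁ / (r − g) = $0.7533 / (0.08 − 0.061) = $39.65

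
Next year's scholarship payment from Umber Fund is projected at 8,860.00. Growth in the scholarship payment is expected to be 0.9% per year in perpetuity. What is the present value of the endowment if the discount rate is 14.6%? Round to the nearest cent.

64671.53

Growing perpetuity: P = D₁ / (r − g) = 8,860.0000 / (0.146 − 0.009) = 64,671.53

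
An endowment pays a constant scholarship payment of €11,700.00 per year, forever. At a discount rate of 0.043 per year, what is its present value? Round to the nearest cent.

€272093.02

Level perpetuity: PV = C / r = €11,700.00 / 0.043 = €272,093.02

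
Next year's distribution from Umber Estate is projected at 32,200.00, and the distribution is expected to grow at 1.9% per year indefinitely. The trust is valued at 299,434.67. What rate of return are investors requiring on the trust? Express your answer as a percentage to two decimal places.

P = D₁/(r − g) ⇒ r = D₁/P + g = 32,200.0000/299,434.67 + 0.019 = 0.107536 + 0.019 = 0.126536

12.65%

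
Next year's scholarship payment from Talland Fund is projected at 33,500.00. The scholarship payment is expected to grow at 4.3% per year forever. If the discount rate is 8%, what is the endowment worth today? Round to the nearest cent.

905405.41

Growing perpetuity: P = D₁ / (r − g) = 33,500.0000 / (0.08 − 0.043) = 905,405.41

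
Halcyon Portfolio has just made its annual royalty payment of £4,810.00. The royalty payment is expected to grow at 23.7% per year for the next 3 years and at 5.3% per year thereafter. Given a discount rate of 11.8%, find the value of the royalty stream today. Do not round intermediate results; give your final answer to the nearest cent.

D_1 = 5949.97000
D_2 = 7360.11289
D_3 = 9104.45964
Terminal value at year 3: TV = D_3×(1+g_2)/(r−g_2) = 9586.99601/0.065 = 147492.24625
P_0 = D_1/(1+r)^1 + D_2/(1+r)^2 + D_3/(1+r)^3 + TV/(1+r)^3
    = 5321.97674 + 5888.44833 + 6515.21519 + 105546.48610 = 123272.12636

£123272.13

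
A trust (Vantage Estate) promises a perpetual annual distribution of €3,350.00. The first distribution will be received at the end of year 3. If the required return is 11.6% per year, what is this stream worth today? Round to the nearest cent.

Value at end of year 2: C / r = €3,350.00 / 0.116 = €28,879.3103
Discount to today: PV = €28,879.3103 / (1 + 0.116)^2 = €28,879.3103 / 1.245456 = €23,187.74

€23187.74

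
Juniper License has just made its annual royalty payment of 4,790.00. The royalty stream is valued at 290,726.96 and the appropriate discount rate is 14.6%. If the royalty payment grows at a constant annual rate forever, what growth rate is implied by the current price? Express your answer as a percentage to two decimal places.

12.74%

P = D₀(1+g)/(r−g) ⇒ P(r−g) = D₀(1+g) ⇒ g(P+D₀) = P·r − D₀
g = (P·r − D₀)/(P + D₀) = (290,726.96×0.146 − 4,790.00) / (290,726.96 + 4,790.00) = 0.127425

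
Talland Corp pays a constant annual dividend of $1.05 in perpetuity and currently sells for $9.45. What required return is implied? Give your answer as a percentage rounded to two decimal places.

11.11%

P = C/r ⇒ r = C/P = $1.05/$9.45 = 0.111111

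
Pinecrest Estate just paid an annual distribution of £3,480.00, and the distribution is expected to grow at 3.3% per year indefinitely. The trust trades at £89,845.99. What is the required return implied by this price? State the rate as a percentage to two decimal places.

7.30%

D₁ = £3,480.00 × 1.033 = £3,594.8400
P = D₁/(r − g) ⇒ r = D₁/P + g = £3,594.8400/£89,845.99 + 0.033 = 0.040011 + 0.033 = 0.073011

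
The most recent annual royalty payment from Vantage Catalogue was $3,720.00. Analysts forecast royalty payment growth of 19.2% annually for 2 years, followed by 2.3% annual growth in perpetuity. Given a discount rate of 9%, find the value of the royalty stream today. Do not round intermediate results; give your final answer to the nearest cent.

D_1 = 4434.24000
D_2 = 5285.61408
Terminal value at year 2: TV = D_2×(1+g_2)/(r−g_2) = 5407.18320/0.067 = 80704.22692
P_0 = D_1/(1+r)^1 + D_2/(1+r)^2 + TV/(1+r)^2
    = 4068.11009 + 4448.79562 + 67927.13317 = 76444.03889

$76444.04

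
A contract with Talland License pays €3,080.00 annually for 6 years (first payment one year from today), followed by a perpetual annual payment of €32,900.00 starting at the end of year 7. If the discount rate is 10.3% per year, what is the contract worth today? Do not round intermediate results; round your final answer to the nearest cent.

€190677.48

PV of 6-year annuity: €3,080.00 × [1 − (1+0.103)^−6] / 0.103 = 13297.08914
Perpetuity value at year 6: €32,900.00 / 0.103 = 319417.47573
PV of perpetuity: 319417.47573 / (1+0.103)^6 = 177380.38721
Total PV = 13297.08914 + 177380.38721 = 190677.47635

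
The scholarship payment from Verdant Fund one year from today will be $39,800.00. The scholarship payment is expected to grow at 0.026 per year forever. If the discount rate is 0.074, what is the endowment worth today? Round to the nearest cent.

$829166.67

Growing perpetuity: P = D₁ / (r − g) = $39,800.0000 / (0.074 − 0.026) = $829,166.67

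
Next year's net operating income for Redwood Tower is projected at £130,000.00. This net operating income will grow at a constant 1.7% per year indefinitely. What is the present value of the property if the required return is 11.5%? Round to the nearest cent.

Growing perpetuity: P = D₁ / (r − g) = £130,000.0000 / (0.115 − 0.017) = £1,326,530.61

£1326530.61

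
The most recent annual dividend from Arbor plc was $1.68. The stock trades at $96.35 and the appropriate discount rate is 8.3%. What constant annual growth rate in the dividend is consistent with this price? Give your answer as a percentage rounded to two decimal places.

P = D₀(1+g)/(r−g) ⇒ P(r−g) = D₀(1+g) ⇒ g(P+D₀) = P·r − D₀
g = (P·r − D₀)/(P + D₀) = ($96.35×0.083 − $1.68) / ($96.35 + $1.68) = 0.064440

6.44%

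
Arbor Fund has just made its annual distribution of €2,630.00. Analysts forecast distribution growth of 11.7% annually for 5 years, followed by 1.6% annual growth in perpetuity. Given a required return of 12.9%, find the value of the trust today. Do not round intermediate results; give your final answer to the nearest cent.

D_1 = 2937.71000
D_2 = 3281.42207
D_3 = 3665.34845
D_4 = 4094.19422
D_5 = 4573.21494
Terminal value at year 5: TV = D_5×(1+g_2)/(r−g_2) = 4646.38638/0.113 = 41118.46358
P_0 = D_1/(1+r)^1 + D_2/(1+r)^2 + D_3/(1+r)^3 + D_4/(1+r)^4 + D_5/(1+r)^5 + TV/(1+r)^5
    = 2602.04606 + 2574.38924 + 2547.02637 + 2519.95435 + 2493.17007 + 22416.46717 = 35153.05325

€35153.05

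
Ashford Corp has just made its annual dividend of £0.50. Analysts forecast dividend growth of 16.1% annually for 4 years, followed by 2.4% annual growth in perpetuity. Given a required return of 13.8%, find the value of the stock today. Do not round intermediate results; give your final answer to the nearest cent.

£6.97

D_1 = 0.58050
D_2 = 0.67396
D_3 = 0.78247
D_4 = 0.90845
Terminal value at year 4: TV = D_4×(1+g_2)/(r−g_2) = 0.93025/0.114 = 8.16007
P_0 = D_1/(1+r)^1 + D_2/(1+r)^2 + D_3/(1+r)^3 + D_4/(1+r)^4 + TV/(1+r)^4
    = 0.51011 + 0.52042 + 0.53093 + 0.54166 + 4.86547 = 6.96859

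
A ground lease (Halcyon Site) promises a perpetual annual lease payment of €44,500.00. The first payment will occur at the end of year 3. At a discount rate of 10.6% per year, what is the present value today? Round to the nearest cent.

€343197.32

Value at end of year 2: C / r = €44,500.00 / 0.106 = €419,811.3208
Discount to today: PV = €419,811.3208 / (1 + 0.106)^2 = €419,811.3208 / 1.223236 = €343,197.32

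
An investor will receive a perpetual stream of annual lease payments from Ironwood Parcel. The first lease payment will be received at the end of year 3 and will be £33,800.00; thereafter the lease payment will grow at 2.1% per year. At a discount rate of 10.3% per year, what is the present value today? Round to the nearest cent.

£338806.57

Value at end of year 2: C₁ / (r − g) = £33,800.00 / (0.103 − 0.021) = £412,195.1220
Discount to today: PV = £412,195.1220 / (1 + 0.103)^2 = £412,195.1220 / 1.216609 = £338,806.57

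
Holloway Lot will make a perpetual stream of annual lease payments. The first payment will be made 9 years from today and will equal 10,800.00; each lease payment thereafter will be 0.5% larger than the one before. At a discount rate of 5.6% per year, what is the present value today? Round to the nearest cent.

136943.76

Value at end of year 8: C₁ / (r − g) = 10,800.00 / (0.056 − 0.005) = 211,764.7059
Discount to today: PV = 211,764.7059 / (1 + 0.056)^8 = 211,764.7059 / 1.546363 = 136,943.76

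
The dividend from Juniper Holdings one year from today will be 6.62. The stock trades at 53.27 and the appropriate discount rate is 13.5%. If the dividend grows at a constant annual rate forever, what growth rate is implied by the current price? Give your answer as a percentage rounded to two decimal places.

P = D₁/(r−g) ⇒ g = r − D₁/P = 0.135 − 6.62/53.27 = 0.010727

1.07%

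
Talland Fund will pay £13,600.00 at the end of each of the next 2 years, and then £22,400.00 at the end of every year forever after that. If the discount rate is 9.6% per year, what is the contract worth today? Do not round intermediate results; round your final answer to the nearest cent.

PV of 2-year annuity: £13,600.00 × [1 − (1+0.096)^−2] / 0.096 = 23730.61964
Perpetuity value at year 2: £22,400.00 / 0.096 = 233333.33333
PV of perpetuity: 233333.33333 / (1+0.096)^2 = 194247.60687
Total PV = 23730.61964 + 194247.60687 = 217978.22651

£217978.23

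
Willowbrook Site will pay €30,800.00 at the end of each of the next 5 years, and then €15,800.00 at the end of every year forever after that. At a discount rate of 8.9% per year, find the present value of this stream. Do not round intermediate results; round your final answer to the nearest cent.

€236024.56

PV of 5-year annuity: €30,800.00 × [1 − (1+0.089)^−5] / 0.089 = 120112.75126
Perpetuity value at year 5: €15,800.00 / 0.089 = 177528.08989
PV of perpetuity: 177528.08989 / (1+0.089)^5 = 115911.80840
Total PV = 120112.75126 + 115911.80840 = 236024.55966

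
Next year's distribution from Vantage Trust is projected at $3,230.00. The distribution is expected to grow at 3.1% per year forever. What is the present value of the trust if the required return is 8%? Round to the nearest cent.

Growing perpetuity: P = D₁ / (r − g) = $3,230.0000 / (0.08 − 0.031) = $65,918.37

$65918.37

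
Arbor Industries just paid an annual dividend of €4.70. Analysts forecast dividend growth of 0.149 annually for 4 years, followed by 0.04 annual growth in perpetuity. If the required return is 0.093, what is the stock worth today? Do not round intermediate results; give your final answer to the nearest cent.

€133.96

D_1 = 5.40030
D_2 = 6.20494
D_3 = 7.12948
D_4 = 8.19177
Terminal value at year 4: TV = D_4×(1+g_2)/(r−g_2) = 8.51945/0.053 = 160.74425
P_0 = D_1/(1+r)^1 + D_2/(1+r)^2 + D_3/(1+r)^3 + D_4/(1+r)^4 + TV/(1+r)^4
    = 4.94081 + 5.19395 + 5.46006 + 5.73981 + 112.63018 = 133.96481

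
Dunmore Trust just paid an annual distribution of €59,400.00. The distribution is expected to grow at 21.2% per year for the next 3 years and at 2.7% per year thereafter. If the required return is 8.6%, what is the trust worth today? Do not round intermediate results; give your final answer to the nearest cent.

€1660061.44

D_1 = 71992.80000
D_2 = 87255.27360
D_3 = 105753.39160
Terminal value at year 3: TV = D_3×(1+g_2)/(r−g_2) = 108608.73318/0.059 = 1840825.98604
P_0 = D_1/(1+r)^1 + D_2/(1+r)^2 + D_3/(1+r)^3 + TV/(1+r)^3
    = 66291.71271 + 73983.01639 + 82566.68128 + 1437220.02832 = 1660061.43870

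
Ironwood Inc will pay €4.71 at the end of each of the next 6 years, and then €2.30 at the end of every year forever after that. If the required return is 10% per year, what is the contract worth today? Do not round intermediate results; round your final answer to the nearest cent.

€33.50

PV of 6-year annuity: €4.71 × [1 − (1+0.1)^−6] / 0.1 = 20.51328
Perpetuity value at year 6: €2.30 / 0.1 = 23.00000
PV of perpetuity: 23.00000 / (1+0.1)^6 = 12.98290
Total PV = 20.51328 + 12.98290 = 33.49618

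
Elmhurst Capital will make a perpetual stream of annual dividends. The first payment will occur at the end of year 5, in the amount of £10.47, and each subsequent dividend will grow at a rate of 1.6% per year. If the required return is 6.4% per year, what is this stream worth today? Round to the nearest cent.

Value at end of year 4: C₁ / (r − g) = £10.47 / (0.064 − 0.016) = £218.1250
Discount to today: PV = £218.1250 / (1 + 0.064)^4 = £218.1250 / 1.281641 = £170.19

£170.19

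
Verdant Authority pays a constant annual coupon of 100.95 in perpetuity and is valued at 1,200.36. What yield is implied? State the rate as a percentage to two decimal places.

P = C/r ⇒ r = C/P = 100.95/1,200.36 = 0.084100

8.41%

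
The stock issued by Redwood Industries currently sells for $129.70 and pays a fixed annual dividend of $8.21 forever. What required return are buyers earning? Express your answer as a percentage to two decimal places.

6.33%

P = C/r ⇒ r = C/P = $8.21/$129.70 = 0.063300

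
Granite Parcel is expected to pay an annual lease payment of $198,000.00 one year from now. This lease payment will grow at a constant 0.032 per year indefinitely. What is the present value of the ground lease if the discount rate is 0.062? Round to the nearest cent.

$6600000.00

Growing perpetuity: P = D₁ / (r − g) = $198,000.0000 / (0.062 − 0.032) = $6,600,000.00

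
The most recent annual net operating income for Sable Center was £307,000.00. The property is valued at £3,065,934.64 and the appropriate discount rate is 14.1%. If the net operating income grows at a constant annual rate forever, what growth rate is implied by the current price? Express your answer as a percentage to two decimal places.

3.71%

P = D₀(1+g)/(r−g) ⇒ P(r−g) = D₀(1+g) ⇒ g(P+D₀) = P·r − D₀
g = (P·r − D₀)/(P + D₀) = (£3,065,934.64×0.141 − £307,000.00) / (£3,065,934.64 + £307,000.00) = 0.037148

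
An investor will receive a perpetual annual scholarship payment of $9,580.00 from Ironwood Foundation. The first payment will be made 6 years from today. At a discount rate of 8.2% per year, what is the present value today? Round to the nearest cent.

Value at end of year 5: C / r = $9,580.00 / 0.082 = $116,829.2683
Discount to today: PV = $116,829.2683 / (1 + 0.082)^5 = $116,829.2683 / 1.482983 = $78,779.89

$78779.89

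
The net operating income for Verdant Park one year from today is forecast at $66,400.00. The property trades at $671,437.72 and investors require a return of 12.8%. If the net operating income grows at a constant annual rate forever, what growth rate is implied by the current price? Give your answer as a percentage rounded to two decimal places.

P = D₁/(r−g) ⇒ g = r − D₁/P = 0.128 − $66,400.00/$671,437.72 = 0.029108

2.91%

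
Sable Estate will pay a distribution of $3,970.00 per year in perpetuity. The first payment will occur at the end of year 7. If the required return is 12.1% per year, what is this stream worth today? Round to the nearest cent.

$16533.75

Value at end of year 6: C / r = $3,970.00 / 0.121 = $32,809.9174
Discount to today: PV = $32,809.9174 / (1 + 0.121)^6 = $32,809.9174 / 1.984420 = $16,533.75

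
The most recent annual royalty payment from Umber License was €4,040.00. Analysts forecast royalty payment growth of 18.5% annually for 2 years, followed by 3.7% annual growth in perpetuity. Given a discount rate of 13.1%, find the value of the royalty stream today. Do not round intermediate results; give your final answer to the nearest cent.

D_1 = 4787.40000
D_2 = 5673.06900
Terminal value at year 2: TV = D_2×(1+g_2)/(r−g_2) = 5882.97255/0.094 = 62584.81439
P_0 = D_1/(1+r)^1 + D_2/(1+r)^2 + TV/(1+r)^2
    = 4232.89125 + 4434.99216 + 48926.45601 = 57594.33941

€57594.34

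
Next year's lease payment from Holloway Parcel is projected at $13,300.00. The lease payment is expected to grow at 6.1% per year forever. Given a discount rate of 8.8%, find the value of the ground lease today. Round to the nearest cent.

$492592.59

Growing perpetuity: P = D₁ / (r − g) = $13,300.0000 / (0.088 − 0.061) = $492,592.59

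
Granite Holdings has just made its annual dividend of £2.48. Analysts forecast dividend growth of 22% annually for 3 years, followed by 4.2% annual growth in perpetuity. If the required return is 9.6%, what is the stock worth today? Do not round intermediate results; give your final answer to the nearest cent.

D_1 = 3.02560
D_2 = 3.69123
D_3 = 4.50330
Terminal value at year 3: TV = D_3×(1+g_2)/(r−g_2) = 4.69244/0.054 = 86.89707
P_0 = D_1/(1+r)^1 + D_2/(1+r)^2 + D_3/(1+r)^3 + TV/(1+r)^3
    = 2.76058 + 3.07291 + 3.42058 + 66.00449 = 75.25856

£75.26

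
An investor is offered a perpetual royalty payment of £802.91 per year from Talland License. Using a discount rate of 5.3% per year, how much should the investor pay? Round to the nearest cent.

Level perpetuity: PV = C / r = £802.91 / 0.053 = £15,149.25

£15149.25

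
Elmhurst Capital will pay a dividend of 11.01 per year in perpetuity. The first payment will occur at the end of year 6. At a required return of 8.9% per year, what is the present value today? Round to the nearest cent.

Value at end of year 5: C / r = 11.01 / 0.089 = 123.7079
Discount to today: PV = 123.7079 / (1 + 0.089)^5 = 123.7079 / 1.531579 = 80.77

80.77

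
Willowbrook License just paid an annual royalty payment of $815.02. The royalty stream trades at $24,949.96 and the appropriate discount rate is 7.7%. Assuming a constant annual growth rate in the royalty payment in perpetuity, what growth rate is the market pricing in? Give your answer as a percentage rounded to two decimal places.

P = D₀(1+g)/(r−g) ⇒ P(r−g) = D₀(1+g) ⇒ g(P+D₀) = P·r − D₀
g = (P·r − D₀)/(P + D₀) = ($24,949.96×0.077 − $815.02) / ($24,949.96 + $815.02) = 0.042931

4.29%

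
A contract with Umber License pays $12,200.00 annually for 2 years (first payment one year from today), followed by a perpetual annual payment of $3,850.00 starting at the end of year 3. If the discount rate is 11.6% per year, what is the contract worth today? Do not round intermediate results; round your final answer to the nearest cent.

PV of 2-year annuity: $12,200.00 × [1 − (1+0.116)^−2] / 0.116 = 20727.50864
Perpetuity value at year 2: $3,850.00 / 0.116 = 33189.65517
PV of perpetuity: 33189.65517 / (1+0.116)^2 = 26648.59712
Total PV = 20727.50864 + 26648.59712 = 47376.10576

$47376.11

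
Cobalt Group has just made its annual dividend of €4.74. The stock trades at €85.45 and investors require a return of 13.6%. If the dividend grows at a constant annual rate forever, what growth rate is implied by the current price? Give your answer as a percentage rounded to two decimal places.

7.63%

P = D₀(1+g)/(r−g) ⇒ P(r−g) = D₀(1+g) ⇒ g(P+D₀) = P·r − D₀
g = (P·r − D₀)/(P + D₀) = (€85.45×0.136 − €4.74) / (€85.45 + €4.74) = 0.076297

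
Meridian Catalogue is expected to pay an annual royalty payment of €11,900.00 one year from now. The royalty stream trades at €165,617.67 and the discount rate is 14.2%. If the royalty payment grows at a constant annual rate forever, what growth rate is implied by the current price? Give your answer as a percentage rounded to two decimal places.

7.01%

P = D₁/(r−g) ⇒ g = r − D₁/P = 0.142 − €11,900.00/€165,617.67 = 0.070148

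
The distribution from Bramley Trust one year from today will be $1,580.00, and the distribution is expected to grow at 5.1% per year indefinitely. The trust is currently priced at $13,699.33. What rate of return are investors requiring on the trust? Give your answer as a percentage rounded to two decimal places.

16.63%

P = D₁/(r − g) ⇒ r = D₁/P + g = $1,580.0000/$13,699.33 + 0.051 = 0.115334 + 0.051 = 0.166334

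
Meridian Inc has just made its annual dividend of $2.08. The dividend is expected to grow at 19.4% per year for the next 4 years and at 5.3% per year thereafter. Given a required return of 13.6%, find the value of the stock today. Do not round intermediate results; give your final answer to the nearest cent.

$41.64

D_1 = 2.48352
D_2 = 2.96532
D_3 = 3.54060
D_4 = 4.22747
Terminal value at year 4: TV = D_4×(1+g_2)/(r−g_2) = 4.45153/0.083 = 53.63286
P_0 = D_1/(1+r)^1 + D_2/(1+r)^2 + D_3/(1+r)^3 + D_4/(1+r)^4 + TV/(1+r)^4
    = 2.18620 + 2.29782 + 2.41513 + 2.53844 + 32.20458 = 41.64217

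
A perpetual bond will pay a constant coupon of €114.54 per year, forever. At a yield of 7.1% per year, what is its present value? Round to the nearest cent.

Level perpetuity: PV = C / r = €114.54 / 0.071 = €1,613.24

€1613.24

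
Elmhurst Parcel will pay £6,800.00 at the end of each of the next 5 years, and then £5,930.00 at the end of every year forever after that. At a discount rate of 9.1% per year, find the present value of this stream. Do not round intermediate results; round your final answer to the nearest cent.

PV of 5-year annuity: £6,800.00 × [1 − (1+0.091)^−5] / 0.091 = 26381.14268
Perpetuity value at year 5: £5,930.00 / 0.091 = 65164.83516
PV of perpetuity: 65164.83516 / (1+0.091)^5 = 42158.92691
Total PV = 26381.14268 + 42158.92691 = 68540.06960

£68540.07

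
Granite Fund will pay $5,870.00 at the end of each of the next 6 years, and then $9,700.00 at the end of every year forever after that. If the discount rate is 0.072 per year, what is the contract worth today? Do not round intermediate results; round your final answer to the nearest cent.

$116578.55

PV of 6-year annuity: $5,870.00 × [1 − (1+0.072)^−6] / 0.072 = 27807.66785
Perpetuity value at year 6: $9,700.00 / 0.072 = 134722.22222
PV of perpetuity: 134722.22222 / (1+0.072)^6 = 88770.88011
Total PV = 27807.66785 + 88770.88011 = 116578.54797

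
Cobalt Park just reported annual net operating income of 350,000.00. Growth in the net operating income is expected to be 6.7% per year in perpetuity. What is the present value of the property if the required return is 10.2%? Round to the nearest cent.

D₁ = D₀ × (1 + g) = 350,000.00 × 1.067 = 373,450.0000
Growing perpetuity: P = D₁ / (r − g) = 373,450.0000 / (0.102 − 0.067) = 10,670,000.00

10670000.00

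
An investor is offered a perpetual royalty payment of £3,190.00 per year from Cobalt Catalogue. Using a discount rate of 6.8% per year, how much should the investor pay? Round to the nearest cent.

Level perpetuity: PV = C / r = £3,190.00 / 0.068 = £46,911.76

£46911.76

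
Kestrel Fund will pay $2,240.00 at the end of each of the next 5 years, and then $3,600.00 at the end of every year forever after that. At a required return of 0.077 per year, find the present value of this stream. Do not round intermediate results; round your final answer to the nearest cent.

PV of 5-year annuity: $2,240.00 × [1 − (1+0.077)^−5] / 0.077 = 9014.83561
Perpetuity value at year 5: $3,600.00 / 0.077 = 46753.24675
PV of perpetuity: 46753.24675 / (1+0.077)^5 = 32265.11810
Total PV = 9014.83561 + 32265.11810 = 41279.95371

$41279.95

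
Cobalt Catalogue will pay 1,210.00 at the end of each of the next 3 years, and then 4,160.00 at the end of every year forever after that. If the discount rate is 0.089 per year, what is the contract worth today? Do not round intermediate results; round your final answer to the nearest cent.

PV of 3-year annuity: 1,210.00 × [1 − (1+0.089)^−3] / 0.089 = 3068.33348
Perpetuity value at year 3: 4,160.00 / 0.089 = 46741.57303
PV of perpetuity: 46741.57303 / (1+0.089)^3 = 36192.59181
Total PV = 3068.33348 + 36192.59181 = 39260.92529

39260.93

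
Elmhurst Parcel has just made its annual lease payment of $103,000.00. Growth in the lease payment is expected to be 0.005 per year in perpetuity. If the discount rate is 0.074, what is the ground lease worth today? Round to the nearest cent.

$1500217.39

D₁ = D₀ × (1 + g) = $103,000.00 × 1.005 = $103,515.0000
Growing perpetuity: P = D₁ / (r − g) = $103,515.0000 / (0.074 − 0.005) = $1,500,217.39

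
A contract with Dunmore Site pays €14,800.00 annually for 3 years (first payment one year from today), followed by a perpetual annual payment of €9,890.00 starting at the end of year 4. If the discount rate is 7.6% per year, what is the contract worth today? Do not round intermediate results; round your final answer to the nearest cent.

€142877.01

PV of 3-year annuity: €14,800.00 × [1 − (1+0.076)^−3] / 0.076 = 38418.00732
Perpetuity value at year 3: €9,890.00 / 0.076 = 130131.57895
PV of perpetuity: 130131.57895 / (1+0.076)^3 = 104459.00514
Total PV = 38418.00732 + 104459.00514 = 142877.01246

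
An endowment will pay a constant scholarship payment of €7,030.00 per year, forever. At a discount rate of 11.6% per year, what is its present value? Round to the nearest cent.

Level perpetuity: PV = C / r = €7,030.00 / 0.116 = €60,603.45

€60603.45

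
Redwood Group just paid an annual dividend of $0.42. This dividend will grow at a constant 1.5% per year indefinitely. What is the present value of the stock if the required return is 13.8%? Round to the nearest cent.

$3.47

D₁ = D₀ × (1 + g) = $0.42 × 1.015 = $0.4263
Growing perpetuity: P = D₁ / (r − g) = $0.4263 / (0.138 − 0.015) = $3.47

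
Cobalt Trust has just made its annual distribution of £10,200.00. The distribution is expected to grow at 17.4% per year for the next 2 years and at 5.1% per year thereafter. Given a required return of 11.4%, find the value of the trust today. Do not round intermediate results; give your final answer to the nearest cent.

£211063.06

D_1 = 11974.80000
D_2 = 14058.41520
Terminal value at year 2: TV = D_2×(1+g_2)/(r−g_2) = 14775.39438/0.063 = 234530.06945
P_0 = D_1/(1+r)^1 + D_2/(1+r)^2 + TV/(1+r)^2
    = 10749.37163 + 11328.33240 + 188985.35487 = 211063.05890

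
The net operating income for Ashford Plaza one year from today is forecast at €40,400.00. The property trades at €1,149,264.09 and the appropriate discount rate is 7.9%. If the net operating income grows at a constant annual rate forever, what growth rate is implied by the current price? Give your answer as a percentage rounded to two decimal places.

4.38%

P = D₁/(r−g) ⇒ g = r − D₁/P = 0.079 − €40,400.00/€1,149,264.09 = 0.043847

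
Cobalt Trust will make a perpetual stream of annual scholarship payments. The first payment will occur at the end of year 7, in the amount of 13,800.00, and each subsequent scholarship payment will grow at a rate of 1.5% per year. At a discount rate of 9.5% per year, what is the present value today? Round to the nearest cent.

100070.11

Value at end of year 6: C₁ / (r − g) = 13,800.00 / (0.095 − 0.015) = 172,500.0000
Discount to today: PV = 172,500.0000 / (1 + 0.095)^6 = 172,500.0000 / 1.723791 = 100,070.11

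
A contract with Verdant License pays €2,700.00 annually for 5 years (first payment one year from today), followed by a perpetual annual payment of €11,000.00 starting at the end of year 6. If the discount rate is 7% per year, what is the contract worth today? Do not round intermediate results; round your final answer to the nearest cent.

€123111.22

PV of 5-year annuity: €2,700.00 × [1 − (1+0.07)^−5] / 0.07 = 11070.53308
Perpetuity value at year 5: €11,000.00 / 0.07 = 157142.85714
PV of perpetuity: 157142.85714 / (1+0.07)^5 = 112040.68535
Total PV = 11070.53308 + 112040.68535 = 123111.21842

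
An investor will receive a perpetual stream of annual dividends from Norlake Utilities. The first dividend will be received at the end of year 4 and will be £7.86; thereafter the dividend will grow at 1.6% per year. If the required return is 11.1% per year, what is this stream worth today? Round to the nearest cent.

£60.33

Value at end of year 3: C₁ / (r − g) = £7.86 / (0.111 − 0.016) = £82.7368
Discount to today: PV = £82.7368 / (1 + 0.111)^3 = £82.7368 / 1.371331 = £60.33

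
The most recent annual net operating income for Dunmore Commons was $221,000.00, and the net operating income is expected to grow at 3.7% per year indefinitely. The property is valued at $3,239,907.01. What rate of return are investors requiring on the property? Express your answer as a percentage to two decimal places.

D₁ = $221,000.00 × 1.037 = $229,177.0000
P = D₁/(r − g) ⇒ r = D₁/P + g = $229,177.0000/$3,239,907.01 + 0.037 = 0.070736 + 0.037 = 0.107736

10.77%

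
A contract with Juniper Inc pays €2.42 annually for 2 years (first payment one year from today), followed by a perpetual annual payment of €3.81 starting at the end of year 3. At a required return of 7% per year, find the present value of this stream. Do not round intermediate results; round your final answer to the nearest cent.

PV of 2-year annuity: €2.42 × [1 − (1+0.07)^−2] / 0.07 = 4.37540
Perpetuity value at year 2: €3.81 / 0.07 = 54.42857
PV of perpetuity: 54.42857 / (1+0.07)^2 = 47.54002
Total PV = 4.37540 + 47.54002 = 51.91543

€51.92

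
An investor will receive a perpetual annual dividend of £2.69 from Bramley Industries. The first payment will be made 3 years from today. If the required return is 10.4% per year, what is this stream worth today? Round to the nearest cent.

£21.22

Value at end of year 2: C / r = £2.69 / 0.104 = £25.8654
Discount to today: PV = £25.8654 / (1 + 0.104)^2 = £25.8654 / 1.218816 = £21.22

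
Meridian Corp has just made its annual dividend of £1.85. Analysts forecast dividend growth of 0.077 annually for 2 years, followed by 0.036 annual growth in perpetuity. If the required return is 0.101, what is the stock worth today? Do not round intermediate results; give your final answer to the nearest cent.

£31.79

D_1 = 1.99245
D_2 = 2.14587
Terminal value at year 2: TV = D_2×(1+g_2)/(r−g_2) = 2.22312/0.065 = 34.20184
P_0 = D_1/(1+r)^1 + D_2/(1+r)^2 + TV/(1+r)^2
    = 1.80967 + 1.77023 + 28.21466 = 31.79456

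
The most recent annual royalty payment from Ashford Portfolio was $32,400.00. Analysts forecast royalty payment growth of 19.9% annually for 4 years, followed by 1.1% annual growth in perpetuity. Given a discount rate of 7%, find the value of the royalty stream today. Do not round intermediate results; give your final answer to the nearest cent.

D_1 = 38847.60000
D_2 = 46578.27240
D_3 = 55847.34861
D_4 = 66960.97098
Terminal value at year 4: TV = D_4×(1+g_2)/(r−g_2) = 67697.54166/0.059 = 1147415.96036
P_0 = D_1/(1+r)^1 + D_2/(1+r)^2 + D_3/(1+r)^3 + D_4/(1+r)^4 + TV/(1+r)^4
    = 36306.16822 + 40683.26701 + 45588.07210 + 51084.20416 + 875358.14239 = 1049019.85387

$1049019.85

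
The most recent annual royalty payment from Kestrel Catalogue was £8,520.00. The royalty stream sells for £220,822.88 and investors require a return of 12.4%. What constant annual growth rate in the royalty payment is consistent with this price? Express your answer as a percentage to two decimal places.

8.22%

P = D₀(1+g)/(r−g) ⇒ P(r−g) = D₀(1+g) ⇒ g(P+D₀) = P·r − D₀
g = (P·r − D₀)/(P + D₀) = (£220,822.88×0.124 − £8,520.00) / (£220,822.88 + £8,520.00) = 0.082244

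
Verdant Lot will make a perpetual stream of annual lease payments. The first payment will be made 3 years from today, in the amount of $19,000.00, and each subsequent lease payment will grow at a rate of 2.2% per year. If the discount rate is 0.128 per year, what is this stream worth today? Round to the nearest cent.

Value at end of year 2: C₁ / (r − g) = $19,000.00 / (0.128 − 0.022) = $179,245.2830
Discount to today: PV = $179,245.2830 / (1 + 0.128)^2 = $179,245.2830 / 1.272384 = $140,873.58

$140873.58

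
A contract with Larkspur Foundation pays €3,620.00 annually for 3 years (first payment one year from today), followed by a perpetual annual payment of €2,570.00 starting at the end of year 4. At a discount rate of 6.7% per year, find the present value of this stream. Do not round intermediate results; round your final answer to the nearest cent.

PV of 3-year annuity: €3,620.00 × [1 − (1+0.067)^−3] / 0.067 = 9552.33628
Perpetuity value at year 3: €2,570.00 / 0.067 = 38358.20896
PV of perpetuity: 38358.20896 / (1+0.067)^3 = 31576.57795
Total PV = 9552.33628 + 31576.57795 = 41128.91423

€41128.91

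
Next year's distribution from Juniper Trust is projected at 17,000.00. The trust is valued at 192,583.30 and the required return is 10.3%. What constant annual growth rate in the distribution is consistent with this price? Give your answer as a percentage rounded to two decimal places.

P = D₁/(r−g) ⇒ g = r − D₁/P = 0.103 − 17,000.00/192,583.30 = 0.014727

1.47%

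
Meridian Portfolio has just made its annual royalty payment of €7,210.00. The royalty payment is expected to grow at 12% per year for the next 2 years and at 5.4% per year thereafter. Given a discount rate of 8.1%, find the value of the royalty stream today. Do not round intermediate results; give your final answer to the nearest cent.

€317341.78

D_1 = 8075.20000
D_2 = 9044.22400
Terminal value at year 2: TV = D_2×(1+g_2)/(r−g_2) = 9532.61210/0.027 = 353059.70726
P_0 = D_1/(1+r)^1 + D_2/(1+r)^2 + TV/(1+r)^2
    = 7470.12026 + 7739.62506 + 302132.03013 = 317341.77545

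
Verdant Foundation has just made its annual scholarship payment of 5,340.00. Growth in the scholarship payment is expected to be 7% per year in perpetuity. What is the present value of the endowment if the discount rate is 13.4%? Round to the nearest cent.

89278.13

D₁ = D₀ × (1 + g) = 5,340.00 × 1.07 = 5,713.8000
Growing perpetuity: P = D₁ / (r − g) = 5,713.8000 / (0.134 − 0.07) = 89,278.13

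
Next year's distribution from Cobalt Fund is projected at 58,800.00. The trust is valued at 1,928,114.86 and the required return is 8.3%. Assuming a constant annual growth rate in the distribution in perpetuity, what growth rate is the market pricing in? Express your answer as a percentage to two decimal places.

P = D₁/(r−g) ⇒ g = r − D₁/P = 0.083 − 58,800.00/1,928,114.86 = 0.052504

5.25%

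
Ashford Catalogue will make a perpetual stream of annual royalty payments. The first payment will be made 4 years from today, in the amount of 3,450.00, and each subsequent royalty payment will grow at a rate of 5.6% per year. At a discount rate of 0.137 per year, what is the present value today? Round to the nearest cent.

28976.95

Value at end of year 3: C₁ / (r − g) = 3,450.00 / (0.137 − 0.056) = 42,592.5926
Discount to today: PV = 42,592.5926 / (1 + 0.137)^3 = 42,592.5926 / 1.469878 = 28,976.95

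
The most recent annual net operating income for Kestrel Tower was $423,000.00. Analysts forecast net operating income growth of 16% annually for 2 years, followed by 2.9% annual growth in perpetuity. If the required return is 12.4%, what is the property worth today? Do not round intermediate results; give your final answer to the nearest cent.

$5767029.41

D_1 = 490680.00000
D_2 = 569188.80000
Terminal value at year 2: TV = D_2×(1+g_2)/(r−g_2) = 585695.27520/0.095 = 6165213.42316
P_0 = D_1/(1+r)^1 + D_2/(1+r)^2 + TV/(1+r)^2
    = 436548.04270 + 450530.00849 + 4879951.35507 = 5767029.40626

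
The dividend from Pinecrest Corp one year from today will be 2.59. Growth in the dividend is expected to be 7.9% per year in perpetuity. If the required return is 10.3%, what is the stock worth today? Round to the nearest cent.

107.92

Growing perpetuity: P = D₁ / (r − g) = 2.5900 / (0.103 − 0.079) = 107.92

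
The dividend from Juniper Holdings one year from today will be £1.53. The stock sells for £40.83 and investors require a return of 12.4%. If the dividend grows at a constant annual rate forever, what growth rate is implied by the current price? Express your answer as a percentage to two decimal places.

P = D₁/(r−g) ⇒ g = r − D₁/P = 0.124 − £1.53/£40.83 = 0.086528

8.65%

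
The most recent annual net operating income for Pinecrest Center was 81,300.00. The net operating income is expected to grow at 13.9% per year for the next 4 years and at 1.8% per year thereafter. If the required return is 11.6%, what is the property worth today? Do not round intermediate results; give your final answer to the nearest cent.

D_1 = 92600.70000
D_2 = 105472.19730
D_3 = 120132.83272
D_4 = 136831.29647
Terminal value at year 4: TV = D_4×(1+g_2)/(r−g_2) = 139294.25981/0.098 = 1421369.99806
P_0 = D_1/(1+r)^1 + D_2/(1+r)^2 + D_3/(1+r)^3 + D_4/(1+r)^4 + TV/(1+r)^4
    = 82975.53763 + 84685.60696 + 86430.91965 + 88212.20204 + 916326.75181 = 1258631.01809

1258631.02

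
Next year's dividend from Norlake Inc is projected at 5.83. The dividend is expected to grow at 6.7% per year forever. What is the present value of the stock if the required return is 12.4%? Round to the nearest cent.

102.28

Growing perpetuity: P = D₁ / (r − g) = 5.8300 / (0.124 − 0.067) = 102.28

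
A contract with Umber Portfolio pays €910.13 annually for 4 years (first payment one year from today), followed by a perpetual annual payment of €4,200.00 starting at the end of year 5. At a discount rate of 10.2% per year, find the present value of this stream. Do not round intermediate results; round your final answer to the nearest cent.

PV of 4-year annuity: €910.13 × [1 − (1+0.102)^−4] / 0.102 = 2872.54354
Perpetuity value at year 4: €4,200.00 / 0.102 = 41176.47059
PV of perpetuity: 41176.47059 / (1+0.102)^4 = 27920.47102
Total PV = 2872.54354 + 27920.47102 = 30793.01456

€30793.01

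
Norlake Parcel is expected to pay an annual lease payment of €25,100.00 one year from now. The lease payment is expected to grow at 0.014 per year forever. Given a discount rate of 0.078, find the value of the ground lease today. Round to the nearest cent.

€392187.50

Growing perpetuity: P = D₁ / (r − g) = €25,100.0000 / (0.078 − 0.014) = €392,187.50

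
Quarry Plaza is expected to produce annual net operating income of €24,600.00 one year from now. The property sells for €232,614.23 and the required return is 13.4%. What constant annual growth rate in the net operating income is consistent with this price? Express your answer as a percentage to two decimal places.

P = D₁/(r−g) ⇒ g = r − D₁/P = 0.134 − €24,600.00/€232,614.23 = 0.028246

2.82%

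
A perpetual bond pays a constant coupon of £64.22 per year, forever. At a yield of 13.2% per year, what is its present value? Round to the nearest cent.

Level perpetuity: PV = C / r = £64.22 / 0.132 = £486.52

£486.52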